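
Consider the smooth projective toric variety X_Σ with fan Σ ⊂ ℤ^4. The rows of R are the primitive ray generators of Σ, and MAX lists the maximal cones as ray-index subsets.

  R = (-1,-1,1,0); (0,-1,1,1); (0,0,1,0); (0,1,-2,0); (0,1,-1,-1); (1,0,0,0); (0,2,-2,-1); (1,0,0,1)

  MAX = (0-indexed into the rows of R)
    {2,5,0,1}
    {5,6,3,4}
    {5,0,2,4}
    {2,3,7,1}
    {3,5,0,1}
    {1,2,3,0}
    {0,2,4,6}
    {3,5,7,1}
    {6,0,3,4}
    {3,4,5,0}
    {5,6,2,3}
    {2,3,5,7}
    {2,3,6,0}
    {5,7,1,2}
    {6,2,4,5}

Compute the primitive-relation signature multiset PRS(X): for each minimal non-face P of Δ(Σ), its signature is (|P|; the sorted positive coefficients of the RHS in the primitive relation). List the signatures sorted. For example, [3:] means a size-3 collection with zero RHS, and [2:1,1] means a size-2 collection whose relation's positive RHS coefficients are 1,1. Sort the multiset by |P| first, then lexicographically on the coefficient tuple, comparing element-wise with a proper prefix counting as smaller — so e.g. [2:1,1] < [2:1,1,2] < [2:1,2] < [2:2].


The 9 primitive collections of Σ (r=8, n=4):

  • {1,4}:  v_{1} + v_{4} = 0  →  sig = [2:]
  • {0,7}:  v_{0} + v_{7} = v_{1}  →  sig = [2:1]
  • {1,6}:  v_{1} + v_{6} = v_{2} + v_{3}  →  sig = [2:1,1]
  • {4,7}:  v_{4} + v_{7} = v_{2} + v_{3} + v_{5}  →  sig = [2:1,1,1]
  • {6,7}:  v_{6} + v_{7} = 2·v_{2} + 2·v_{3} + v_{5}  →  sig = [2:1,2,2]
  • {0,5,6}:  v_{0} + v_{5} + v_{6} = v_{4}  →  sig = [3:1]
  • {2,3,4}:  v_{2} + v_{3} + v_{4} = v_{6}  →  sig = [3:1]
  • {0,2,3,5}:  v_{0} + v_{2} + v_{3} + v_{5} = 0  →  sig = [4:]
  • {1,2,3,5}:  v_{1} + v_{2} + v_{3} + v_{5} = v_{7}  →  sig = [4:1]

Sorted signature multiset PRS(X):
{ [2:],  [2:1],  [2:1,1],  [2:1,1,1],  [2:1,2,2],  [3:1] ×2,  [4:],  [4:1] }


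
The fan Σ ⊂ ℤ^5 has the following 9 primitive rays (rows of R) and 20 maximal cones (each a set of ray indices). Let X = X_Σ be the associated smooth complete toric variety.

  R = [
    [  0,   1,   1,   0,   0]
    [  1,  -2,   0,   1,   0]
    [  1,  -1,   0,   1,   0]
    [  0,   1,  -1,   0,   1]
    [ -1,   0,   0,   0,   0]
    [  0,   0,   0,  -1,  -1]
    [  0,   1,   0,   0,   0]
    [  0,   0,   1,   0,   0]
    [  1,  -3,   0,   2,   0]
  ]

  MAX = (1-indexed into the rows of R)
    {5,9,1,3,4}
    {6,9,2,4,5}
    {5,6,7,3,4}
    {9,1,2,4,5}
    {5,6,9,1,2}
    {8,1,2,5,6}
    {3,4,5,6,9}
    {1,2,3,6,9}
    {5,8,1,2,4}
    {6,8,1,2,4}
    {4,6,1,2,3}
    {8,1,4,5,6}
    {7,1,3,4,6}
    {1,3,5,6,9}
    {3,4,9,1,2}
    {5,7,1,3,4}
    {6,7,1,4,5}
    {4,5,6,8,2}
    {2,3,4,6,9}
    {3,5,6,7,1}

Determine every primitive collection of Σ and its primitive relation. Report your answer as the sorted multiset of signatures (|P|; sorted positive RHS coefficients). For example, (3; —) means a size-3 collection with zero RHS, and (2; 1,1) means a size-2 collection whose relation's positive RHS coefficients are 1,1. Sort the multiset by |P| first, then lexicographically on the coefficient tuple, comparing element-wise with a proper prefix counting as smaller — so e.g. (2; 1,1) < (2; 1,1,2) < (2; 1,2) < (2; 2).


|primitive collections| = 9. Relations:

  • {2,7}:  v_{2} + v_{7} = v_{3}  →  sig = (2; 1)
  • {7,8}:  v_{7} + v_{8} = v_{1}  →  sig = (2; 1)
  • {3,8}:  v_{3} + v_{8} = v_{1} + v_{2}  →  sig = (2; 1,1)
  • {8,9}:  v_{8} + v_{9} = v_{1} + 2·v_{2} + v_{5}  →  sig = (2; 1,1,2)
  • {7,9}:  v_{7} + v_{9} = 2·v_{3} + v_{5}  →  sig = (2; 1,2)
  • {2,3,5}:  v_{2} + v_{3} + v_{5} = v_{9}  →  sig = (3; 1)
  • {1,4,6,9}:  v_{1} + v_{4} + v_{6} + v_{9} = v_{3}  →  sig = (4; 1)
  • {1,2,4,5,6}:  v_{1} + v_{2} + v_{4} + v_{5} + v_{6} = 0  →  sig = (5; —)
  • {1,3,4,5,6}:  v_{1} + v_{3} + v_{4} + v_{5} + v_{6} = v_{7}  →  sig = (5; 1)

so the primitive-relation signature multiset is
    (2; 1)
    (2; 1)
    (2; 1,1)
    (2; 1,1,2)
    (2; 1,2)
    (3; 1)
    (4; 1)
    (5; —)
    (5; 1)


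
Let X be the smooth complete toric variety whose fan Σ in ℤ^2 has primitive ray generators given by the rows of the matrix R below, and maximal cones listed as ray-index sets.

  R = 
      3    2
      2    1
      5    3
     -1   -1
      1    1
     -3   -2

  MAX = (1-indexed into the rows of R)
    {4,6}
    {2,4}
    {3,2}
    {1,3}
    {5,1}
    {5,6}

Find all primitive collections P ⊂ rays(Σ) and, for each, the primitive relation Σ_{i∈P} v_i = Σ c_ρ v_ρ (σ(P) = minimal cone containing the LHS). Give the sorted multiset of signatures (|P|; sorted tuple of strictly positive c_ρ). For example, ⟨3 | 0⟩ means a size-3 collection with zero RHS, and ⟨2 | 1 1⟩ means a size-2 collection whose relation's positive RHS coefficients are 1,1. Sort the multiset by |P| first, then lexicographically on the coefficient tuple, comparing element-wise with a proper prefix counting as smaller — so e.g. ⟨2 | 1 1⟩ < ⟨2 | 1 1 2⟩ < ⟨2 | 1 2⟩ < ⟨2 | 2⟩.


Primitive collections (9):

  P = {1,6}:  v_{1} + v_{6} = 0 — sig = ⟨2 | 0⟩
  P = {4,5}:  v_{4} + v_{5} = 0 — sig = ⟨2 | 0⟩
  P = {1,2}:  v_{1} + v_{2} = v_{3} — sig = ⟨2 | 1⟩
  P = {1,4}:  v_{1} + v_{4} = v_{2} — sig = ⟨2 | 1⟩
  P = {2,5}:  v_{2} + v_{5} = v_{1} — sig = ⟨2 | 1⟩
  P = {2,6}:  v_{2} + v_{6} = v_{4} — sig = ⟨2 | 1⟩
  P = {3,6}:  v_{3} + v_{6} = v_{2} — sig = ⟨2 | 1⟩
  P = {3,4}:  v_{3} + v_{4} = 2·v_{2} — sig = ⟨2 | 2⟩
  P = {3,5}:  v_{3} + v_{5} = 2·v_{1} — sig = ⟨2 | 2⟩

so the primitive-relation signature multiset is
{ ⟨2 | 0⟩ ×2,  ⟨2 | 1⟩ ×5,  ⟨2 | 2⟩ ×2 }


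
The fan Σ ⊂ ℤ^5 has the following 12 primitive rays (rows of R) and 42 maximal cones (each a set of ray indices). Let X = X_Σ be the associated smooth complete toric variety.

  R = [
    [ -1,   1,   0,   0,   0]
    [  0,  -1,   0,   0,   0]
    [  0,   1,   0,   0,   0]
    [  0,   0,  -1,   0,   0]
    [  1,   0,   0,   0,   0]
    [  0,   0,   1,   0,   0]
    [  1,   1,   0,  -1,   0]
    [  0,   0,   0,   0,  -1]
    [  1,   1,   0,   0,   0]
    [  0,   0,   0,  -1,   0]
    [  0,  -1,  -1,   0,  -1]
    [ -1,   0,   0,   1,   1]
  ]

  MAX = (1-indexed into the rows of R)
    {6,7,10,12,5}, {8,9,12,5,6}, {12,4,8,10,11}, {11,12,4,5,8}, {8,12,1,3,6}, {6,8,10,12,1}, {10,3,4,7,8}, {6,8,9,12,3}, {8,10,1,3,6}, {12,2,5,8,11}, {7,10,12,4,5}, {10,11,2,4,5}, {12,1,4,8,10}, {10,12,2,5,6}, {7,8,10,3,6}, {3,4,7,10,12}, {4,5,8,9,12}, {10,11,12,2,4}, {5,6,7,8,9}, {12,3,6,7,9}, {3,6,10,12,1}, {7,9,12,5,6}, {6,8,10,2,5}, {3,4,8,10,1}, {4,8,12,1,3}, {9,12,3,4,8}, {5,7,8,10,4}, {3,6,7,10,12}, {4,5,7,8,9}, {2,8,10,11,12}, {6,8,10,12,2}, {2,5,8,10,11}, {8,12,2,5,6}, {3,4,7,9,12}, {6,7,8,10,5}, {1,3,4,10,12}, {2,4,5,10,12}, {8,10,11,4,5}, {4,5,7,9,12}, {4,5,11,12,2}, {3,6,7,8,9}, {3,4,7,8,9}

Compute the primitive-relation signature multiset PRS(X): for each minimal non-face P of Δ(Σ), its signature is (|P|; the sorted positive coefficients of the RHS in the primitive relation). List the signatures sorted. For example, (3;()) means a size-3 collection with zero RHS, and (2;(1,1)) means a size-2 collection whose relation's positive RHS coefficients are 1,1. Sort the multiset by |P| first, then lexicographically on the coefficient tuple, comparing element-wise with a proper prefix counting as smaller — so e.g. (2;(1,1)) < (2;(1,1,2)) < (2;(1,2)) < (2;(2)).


Δ(Σ) — 12 vertices, 20 min non-faces:

  P={2,3}:  v_{2} + v_{3} = 0  ⇒ sig = (2;())
  P={4,6}:  v_{4} + v_{6} = 0  ⇒ sig = (2;())
  P={1,5}:  v_{1} + v_{5} = v_{3}  ⇒ sig = (2;(1))
  P={2,9}:  v_{2} + v_{9} = v_{5}  ⇒ sig = (2;(1))
  P={3,5}:  v_{3} + v_{5} = v_{9}  ⇒ sig = (2;(1))
  P={9,10}:  v_{9} + v_{10} = v_{7}  ⇒ sig = (2;(1))
  P={2,7}:  v_{2} + v_{7} = v_{5} + v_{10}  ⇒ sig = (2;(1,1))
  P={3,11}:  v_{3} + v_{11} = v_{4} + v_{8}  ⇒ sig = (2;(1,1))
  P={6,11}:  v_{6} + v_{11} = v_{2} + v_{8}  ⇒ sig = (2;(1,1))
  P={1,2}:  v_{1} + v_{2} = v_{8} + v_{10} + v_{12}  ⇒ sig = (2;(1,1,1))
  P={9,11}:  v_{9} + v_{11} = v_{4} + v_{5} + v_{8}  ⇒ sig = (2;(1,1,1))
  P={7,11}:  v_{7} + v_{11} = v_{4} + v_{5} + v_{8} + v_{10}  ⇒ sig = (2;(1,1,1,1))
  P={1,11}:  v_{1} + v_{11} = v_{4} + 2·v_{8} + v_{10} + v_{12}  ⇒ sig = (2;(1,1,1,2))
  P={1,7}:  v_{1} + v_{7} = 2·v_{3} + v_{10}  ⇒ sig = (2;(1,2))
  P={1,9}:  v_{1} + v_{9} = 2·v_{3}  ⇒ sig = (2;(2))
  P={2,4,8}:  v_{2} + v_{4} + v_{8} = v_{11}  ⇒ sig = (3;(1))
  P={7,8,12}:  v_{7} + v_{8} + v_{12} = v_{3}  ⇒ sig = (3;(1))
  P={5,8,10,12}:  v_{5} + v_{8} + v_{10} + v_{12} = 0  ⇒ sig = (4;())
  P={3,8,10,12}:  v_{3} + v_{8} + v_{10} + v_{12} = v_{1}  ⇒ sig = (4;(1))
  P={5,10,11,12}:  v_{5} + v_{10} + v_{11} + v_{12} = v_{2} + v_{4}  ⇒ sig = (4;(1,1))

Hence PRS(X_Σ) =
    |P|=2: 15 collections, coeffs (), (), (1), (1), (1), (1), (1,1), (1,1), (1,1), (1,1,1), (1,1,1), (1,1,1,1), (1,1,1,2), (1,2), (2)
    |P|=3: 2 collections, coeffs (1), (1)
    |P|=4: 3 collections, coeffs (), (1), (1,1)


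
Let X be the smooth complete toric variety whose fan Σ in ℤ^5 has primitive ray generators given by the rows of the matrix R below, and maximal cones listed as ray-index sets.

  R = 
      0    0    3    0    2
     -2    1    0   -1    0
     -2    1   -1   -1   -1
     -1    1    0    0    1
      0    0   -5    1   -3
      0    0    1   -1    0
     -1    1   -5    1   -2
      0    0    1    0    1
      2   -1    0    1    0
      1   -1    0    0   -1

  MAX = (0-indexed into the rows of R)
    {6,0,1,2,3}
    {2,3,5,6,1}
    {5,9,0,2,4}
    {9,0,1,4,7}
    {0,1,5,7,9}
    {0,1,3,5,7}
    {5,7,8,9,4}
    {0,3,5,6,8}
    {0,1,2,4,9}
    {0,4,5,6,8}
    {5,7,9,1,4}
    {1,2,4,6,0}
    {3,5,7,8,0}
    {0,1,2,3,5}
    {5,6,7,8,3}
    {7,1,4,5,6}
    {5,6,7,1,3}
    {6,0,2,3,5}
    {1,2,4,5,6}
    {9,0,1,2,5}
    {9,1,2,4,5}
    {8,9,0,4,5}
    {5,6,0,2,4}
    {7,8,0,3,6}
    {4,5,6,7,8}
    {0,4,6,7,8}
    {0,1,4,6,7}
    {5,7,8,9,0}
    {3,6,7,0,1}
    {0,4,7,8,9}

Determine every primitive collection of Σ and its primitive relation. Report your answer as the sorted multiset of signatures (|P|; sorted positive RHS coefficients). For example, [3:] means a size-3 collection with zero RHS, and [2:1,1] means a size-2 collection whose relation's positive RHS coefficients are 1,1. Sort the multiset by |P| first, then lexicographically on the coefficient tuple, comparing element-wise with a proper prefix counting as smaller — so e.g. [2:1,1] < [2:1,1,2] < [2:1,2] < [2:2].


Primitive collections (10):

  {1,8}:  v_{1} + v_{8} = 0  →  sig = [2:]
  {3,9}:  v_{3} + v_{9} = 0  →  sig = [2:]
  {2,7}:  v_{2} + v_{7} = v_{1}  →  sig = [2:1]
  {3,4}:  v_{3} + v_{4} = v_{6}  →  sig = [2:1]
  {6,9}:  v_{6} + v_{9} = v_{4}  →  sig = [2:1]
  {2,8}:  v_{2} + v_{8} = v_{0} + v_{4} + v_{5}  →  sig = [2:1,1,1]
  {0,4,5,7}:  v_{0} + v_{4} + v_{5} + v_{7} = 0  →  sig = [4:]
  {0,1,4,5}:  v_{0} + v_{1} + v_{4} + v_{5} = v_{2}  →  sig = [4:1]
  {0,5,6,7}:  v_{0} + v_{5} + v_{6} + v_{7} = v_{3}  →  sig = [4:1]
  {0,1,5,6}:  v_{0} + v_{1} + v_{5} + v_{6} = v_{2} + v_{3}  →  sig = [4:1,1]

Sorted signature multiset PRS(X):
{ [2:] ×2,  [2:1] ×3,  [2:1,1,1],  [4:],  [4:1] ×2,  [4:1,1] }


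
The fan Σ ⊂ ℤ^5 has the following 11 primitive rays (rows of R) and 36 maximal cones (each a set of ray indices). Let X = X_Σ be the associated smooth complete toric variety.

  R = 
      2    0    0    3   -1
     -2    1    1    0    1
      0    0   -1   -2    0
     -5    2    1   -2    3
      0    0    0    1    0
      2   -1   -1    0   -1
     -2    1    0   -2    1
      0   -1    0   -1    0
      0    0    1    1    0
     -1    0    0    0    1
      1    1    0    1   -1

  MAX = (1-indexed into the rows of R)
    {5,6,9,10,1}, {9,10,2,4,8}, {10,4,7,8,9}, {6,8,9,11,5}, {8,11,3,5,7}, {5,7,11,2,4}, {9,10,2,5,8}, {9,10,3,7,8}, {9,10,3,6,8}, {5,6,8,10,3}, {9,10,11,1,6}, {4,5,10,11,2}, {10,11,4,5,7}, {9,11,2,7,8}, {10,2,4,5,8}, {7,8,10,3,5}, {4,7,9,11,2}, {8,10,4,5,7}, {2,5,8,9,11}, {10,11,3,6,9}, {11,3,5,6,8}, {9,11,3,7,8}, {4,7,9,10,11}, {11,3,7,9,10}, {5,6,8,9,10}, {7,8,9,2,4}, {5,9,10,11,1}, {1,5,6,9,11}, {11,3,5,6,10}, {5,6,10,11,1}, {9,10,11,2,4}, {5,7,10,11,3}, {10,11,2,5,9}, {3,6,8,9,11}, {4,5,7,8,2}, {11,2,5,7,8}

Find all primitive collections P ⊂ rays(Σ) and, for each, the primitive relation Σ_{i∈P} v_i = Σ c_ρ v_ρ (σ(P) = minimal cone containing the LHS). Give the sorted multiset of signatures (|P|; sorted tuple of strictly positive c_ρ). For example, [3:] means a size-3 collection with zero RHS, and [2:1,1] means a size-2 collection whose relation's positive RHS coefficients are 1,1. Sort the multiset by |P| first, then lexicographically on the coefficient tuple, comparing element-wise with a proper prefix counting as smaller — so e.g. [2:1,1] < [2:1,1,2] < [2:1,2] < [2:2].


17 minimal non-faces of Δ(Σ) (on 11 rays):

  P={2,6}:  v_{2} + v_{6} = 0  ⟹  sig = [2:]
  P={2,3}:  v_{2} + v_{3} = v_{7}  ⟹  sig = [2:1]
  P={6,7}:  v_{6} + v_{7} = v_{3}  ⟹  sig = [2:1]
  P={1,7}:  v_{1} + v_{7} = v_{10} + v_{11}  ⟹  sig = [2:1,1]
  P={4,6}:  v_{4} + v_{6} = v_{7} + v_{10}  ⟹  sig = [2:1,1]
  P={1,3}:  v_{1} + v_{3} = v_{6} + v_{10} + v_{11}  ⟹  sig = [2:1,1,1]
  P={1,8}:  v_{1} + v_{8} = v_{5} + v_{6} + v_{9}  ⟹  sig = [2:1,1,1]
  P={1,2}:  v_{1} + v_{2} = v_{5} + v_{9} + v_{10} + v_{11}  ⟹  sig = [2:1,1,1,1]
  P={1,4}:  v_{1} + v_{4} = v_{2} + 2·v_{10} + v_{11}  ⟹  sig = [2:1,1,2]
  P={3,4}:  v_{3} + v_{4} = 2·v_{7} + v_{10}  ⟹  sig = [2:1,2]
  P={3,5,9}:  v_{3} + v_{5} + v_{9} = 0  ⟹  sig = [3:]
  P={8,10,11}:  v_{8} + v_{10} + v_{11} = 0  ⟹  sig = [3:]
  P={2,7,10}:  v_{2} + v_{7} + v_{10} = v_{4}  ⟹  sig = [3:1]
  P={5,7,9}:  v_{5} + v_{7} + v_{9} = v_{2}  ⟹  sig = [3:1]
  P={4,8,11}:  v_{4} + v_{8} + v_{11} = v_{2} + v_{7}  ⟹  sig = [3:1,1]
  P={4,5,9}:  v_{4} + v_{5} + v_{9} = 2·v_{2} + v_{10}  ⟹  sig = [3:1,2]
  P={5,6,9,10,11}:  v_{5} + v_{6} + v_{9} + v_{10} + v_{11} = v_{1}  ⟹  sig = [5:1]

Hence PRS(X_Σ) =
{ [2:],  [2:1] ×2,  [2:1,1] ×2,  [2:1,1,1] ×2,  [2:1,1,1,1],  [2:1,1,2],  [2:1,2],  [3:] ×2,  [3:1] ×2,  [3:1,1],  [3:1,2],  [5:1] }


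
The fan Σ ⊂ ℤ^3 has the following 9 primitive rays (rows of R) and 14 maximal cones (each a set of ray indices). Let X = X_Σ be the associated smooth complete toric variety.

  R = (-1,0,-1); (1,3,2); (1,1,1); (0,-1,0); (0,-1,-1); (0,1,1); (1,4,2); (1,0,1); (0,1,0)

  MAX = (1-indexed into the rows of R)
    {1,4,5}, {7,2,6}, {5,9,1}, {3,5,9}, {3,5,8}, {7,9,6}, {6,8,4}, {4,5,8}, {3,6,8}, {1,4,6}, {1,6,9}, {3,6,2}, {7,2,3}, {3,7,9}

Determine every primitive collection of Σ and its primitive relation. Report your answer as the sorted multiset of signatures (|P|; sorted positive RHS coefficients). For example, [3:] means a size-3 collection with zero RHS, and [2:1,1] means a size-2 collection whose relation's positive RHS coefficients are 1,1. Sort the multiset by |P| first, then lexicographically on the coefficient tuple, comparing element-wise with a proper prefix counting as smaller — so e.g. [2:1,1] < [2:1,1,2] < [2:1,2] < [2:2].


Primitive collections (17):

  {1,8}:  v_{1} + v_{8} = 0  ⟹  sig = [2:]
  {4,9}:  v_{4} + v_{9} = 0  ⟹  sig = [2:]
  {5,6}:  v_{5} + v_{6} = 0  ⟹  sig = [2:]
  {1,3}:  v_{1} + v_{3} = v_{9}  ⟹  sig = [2:1]
  {2,9}:  v_{2} + v_{9} = v_{7}  ⟹  sig = [2:1]
  {3,4}:  v_{3} + v_{4} = v_{8}  ⟹  sig = [2:1]
  {4,7}:  v_{4} + v_{7} = v_{2}  ⟹  sig = [2:1]
  {8,9}:  v_{8} + v_{9} = v_{3}  ⟹  sig = [2:1]
  {2,4}:  v_{2} + v_{4} = v_{3} + v_{6}  ⟹  sig = [2:1,1]
  {2,5}:  v_{2} + v_{5} = v_{3} + v_{9}  ⟹  sig = [2:1,1]
  {7,8}:  v_{7} + v_{8} = v_{2} + v_{3}  ⟹  sig = [2:1,1]
  {1,2}:  v_{1} + v_{2} = v_{6} + 2·v_{9}  ⟹  sig = [2:1,2]
  {2,8}:  v_{2} + v_{8} = 2·v_{3} + v_{6}  ⟹  sig = [2:1,2]
  {5,7}:  v_{5} + v_{7} = v_{3} + 2·v_{9}  ⟹  sig = [2:1,2]
  {1,7}:  v_{1} + v_{7} = v_{6} + 3·v_{9}  ⟹  sig = [2:1,3]
  {3,6,9}:  v_{3} + v_{6} + v_{9} = v_{2}  ⟹  sig = [3:1]
  {3,6,7}:  v_{3} + v_{6} + v_{7} = 2·v_{2}  ⟹  sig = [3:2]

Sorted signature multiset PRS(X):
[[2:], [2:], [2:], [2:1], [2:1], [2:1], [2:1], [2:1], [2:1,1], [2:1,1], [2:1,1], [2:1,2], [2:1,2], [2:1,2], [2:1,3], [3:1], [3:2]]


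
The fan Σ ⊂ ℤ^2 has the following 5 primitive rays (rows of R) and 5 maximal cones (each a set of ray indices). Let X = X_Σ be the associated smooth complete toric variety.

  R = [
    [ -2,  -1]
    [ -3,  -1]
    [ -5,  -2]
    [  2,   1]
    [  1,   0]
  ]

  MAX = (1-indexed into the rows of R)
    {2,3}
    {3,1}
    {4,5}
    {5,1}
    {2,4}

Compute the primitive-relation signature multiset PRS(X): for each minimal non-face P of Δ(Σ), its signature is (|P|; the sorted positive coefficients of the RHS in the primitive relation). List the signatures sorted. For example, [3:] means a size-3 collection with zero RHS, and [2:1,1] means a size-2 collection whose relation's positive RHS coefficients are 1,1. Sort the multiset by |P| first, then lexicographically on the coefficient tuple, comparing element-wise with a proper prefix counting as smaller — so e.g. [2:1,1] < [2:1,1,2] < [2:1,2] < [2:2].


Primitive collections (5):

  P={1,4}:  v_{1} + v_{4} = 0  so sig = [2:]
  P={1,2}:  v_{1} + v_{2} = v_{3}  so sig = [2:1]
  P={2,5}:  v_{2} + v_{5} = v_{1}  so sig = [2:1]
  P={3,4}:  v_{3} + v_{4} = v_{2}  so sig = [2:1]
  P={3,5}:  v_{3} + v_{5} = 2·v_{1}  so sig = [2:2]

Hence PRS(X_Σ) =
[[2:], [2:1], [2:1], [2:1], [2:2]]


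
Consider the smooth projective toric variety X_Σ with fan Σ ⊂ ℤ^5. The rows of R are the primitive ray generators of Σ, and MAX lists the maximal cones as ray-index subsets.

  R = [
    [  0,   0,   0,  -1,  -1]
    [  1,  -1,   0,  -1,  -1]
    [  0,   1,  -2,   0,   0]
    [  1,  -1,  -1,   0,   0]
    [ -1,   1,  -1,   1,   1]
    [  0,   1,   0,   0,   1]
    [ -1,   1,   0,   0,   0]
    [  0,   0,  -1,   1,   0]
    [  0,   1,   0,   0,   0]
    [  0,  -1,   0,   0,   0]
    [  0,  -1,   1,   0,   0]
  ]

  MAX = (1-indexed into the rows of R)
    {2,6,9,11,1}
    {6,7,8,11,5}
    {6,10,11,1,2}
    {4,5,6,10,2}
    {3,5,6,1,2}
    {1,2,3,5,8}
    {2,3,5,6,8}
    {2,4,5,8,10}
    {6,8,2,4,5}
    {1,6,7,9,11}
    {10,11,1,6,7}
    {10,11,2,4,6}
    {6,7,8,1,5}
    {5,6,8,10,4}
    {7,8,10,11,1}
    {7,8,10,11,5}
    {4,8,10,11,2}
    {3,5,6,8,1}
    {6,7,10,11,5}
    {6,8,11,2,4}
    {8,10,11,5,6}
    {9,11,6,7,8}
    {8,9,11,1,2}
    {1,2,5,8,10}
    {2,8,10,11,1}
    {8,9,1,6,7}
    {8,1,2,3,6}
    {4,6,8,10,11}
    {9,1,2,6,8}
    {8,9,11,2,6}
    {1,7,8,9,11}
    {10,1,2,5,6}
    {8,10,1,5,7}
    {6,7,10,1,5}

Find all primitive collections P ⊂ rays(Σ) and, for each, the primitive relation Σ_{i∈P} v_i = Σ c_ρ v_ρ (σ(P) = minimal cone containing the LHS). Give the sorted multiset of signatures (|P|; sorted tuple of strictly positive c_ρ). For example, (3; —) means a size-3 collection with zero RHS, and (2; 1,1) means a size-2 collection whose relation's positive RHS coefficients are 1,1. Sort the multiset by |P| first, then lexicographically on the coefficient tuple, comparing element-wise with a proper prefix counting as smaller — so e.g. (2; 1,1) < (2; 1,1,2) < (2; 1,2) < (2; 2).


Σ has 19 primitive collections:

  P={9,10}:  v_{9} + v_{10} = 0  ⟹  sig = (2; —)
  P={2,7}:  v_{2} + v_{7} = v_{1}  ⟹  sig = (2; 1)
  P={3,11}:  v_{3} + v_{11} = v_{2} + v_{5}  ⟹  sig = (2; 1,1)
  P={4,7}:  v_{4} + v_{7} = v_{2} + v_{5}  ⟹  sig = (2; 1,1)
  P={4,9}:  v_{4} + v_{9} = v_{2} + v_{6} + v_{8}  ⟹  sig = (2; 1,1,1)
  P={5,9}:  v_{5} + v_{9} = v_{6} + v_{7} + v_{8}  ⟹  sig = (2; 1,1,1)
  P={3,7}:  v_{3} + v_{7} = 2·v_{1} + v_{5} + v_{6} + v_{8}  ⟹  sig = (2; 1,1,1,2)
  P={3,4}:  v_{3} + v_{4} = 3·v_{2} + 2·v_{5} + v_{6} + v_{8}  ⟹  sig = (2; 1,1,2,3)
  P={1,4}:  v_{1} + v_{4} = 2·v_{2} + v_{5}  ⟹  sig = (2; 1,2)
  P={3,10}:  v_{3} + v_{10} = 2·v_{2} + 2·v_{5}  ⟹  sig = (2; 2,2)
  P={3,9}:  v_{3} + v_{9} = 2·v_{1} + 2·v_{6} + 2·v_{8}  ⟹  sig = (2; 2,2,2)
  P={2,5,11}:  v_{2} + v_{5} + v_{11} = v_{10}  ⟹  sig = (3; 1)
  P={1,5,11}:  v_{1} + v_{5} + v_{11} = v_{7} + v_{10}  ⟹  sig = (3; 1,1)
  P={4,5,11}:  v_{4} + v_{5} + v_{11} = v_{6} + v_{8} + 2·v_{10}  ⟹  sig = (3; 1,1,2)
  P={1,6,8,11}:  v_{1} + v_{6} + v_{8} + v_{11} = 0  ⟹  sig = (4; —)
  P={2,6,8,10}:  v_{2} + v_{6} + v_{8} + v_{10} = v_{4}  ⟹  sig = (4; 1)
  P={6,7,8,10}:  v_{6} + v_{7} + v_{8} + v_{10} = v_{5}  ⟹  sig = (4; 1)
  P={1,6,8,10}:  v_{1} + v_{6} + v_{8} + v_{10} = v_{2} + v_{5}  ⟹  sig = (4; 1,1)
  P={1,2,5,6,8}:  v_{1} + v_{2} + v_{5} + v_{6} + v_{8} = v_{3}  ⟹  sig = (5; 1)

Sorted signature multiset PRS(X):
{ (2; —),  (2; 1),  (2; 1,1) ×2,  (2; 1,1,1) ×2,  (2; 1,1,1,2),  (2; 1,1,2,3),  (2; 1,2),  (2; 2,2),  (2; 2,2,2),  (3; 1),  (3; 1,1),  (3; 1,1,2),  (4; —),  (4; 1) ×2,  (4; 1,1),  (5; 1) }


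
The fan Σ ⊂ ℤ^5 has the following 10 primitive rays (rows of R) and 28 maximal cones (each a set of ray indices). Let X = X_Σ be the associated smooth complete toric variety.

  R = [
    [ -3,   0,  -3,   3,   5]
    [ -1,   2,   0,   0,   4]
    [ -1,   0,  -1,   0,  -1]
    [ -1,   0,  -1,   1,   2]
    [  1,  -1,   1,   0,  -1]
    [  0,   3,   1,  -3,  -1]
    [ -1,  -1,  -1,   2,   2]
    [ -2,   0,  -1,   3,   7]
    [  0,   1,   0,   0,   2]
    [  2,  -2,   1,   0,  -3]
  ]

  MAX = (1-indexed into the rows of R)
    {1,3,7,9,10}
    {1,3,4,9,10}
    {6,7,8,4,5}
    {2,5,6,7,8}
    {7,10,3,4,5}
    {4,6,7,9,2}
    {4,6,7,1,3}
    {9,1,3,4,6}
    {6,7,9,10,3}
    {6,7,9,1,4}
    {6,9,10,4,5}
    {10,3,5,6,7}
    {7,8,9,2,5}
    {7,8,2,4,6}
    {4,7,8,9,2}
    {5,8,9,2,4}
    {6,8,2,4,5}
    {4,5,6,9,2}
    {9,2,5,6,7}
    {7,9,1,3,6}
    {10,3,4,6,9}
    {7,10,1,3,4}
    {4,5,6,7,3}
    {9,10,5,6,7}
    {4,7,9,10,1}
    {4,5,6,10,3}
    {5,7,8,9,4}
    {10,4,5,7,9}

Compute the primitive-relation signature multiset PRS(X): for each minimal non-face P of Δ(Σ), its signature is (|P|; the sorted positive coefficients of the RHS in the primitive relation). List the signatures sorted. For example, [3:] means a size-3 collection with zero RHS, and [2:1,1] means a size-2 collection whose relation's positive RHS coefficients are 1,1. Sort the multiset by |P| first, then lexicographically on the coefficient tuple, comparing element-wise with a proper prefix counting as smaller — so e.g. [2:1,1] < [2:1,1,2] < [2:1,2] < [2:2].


Primitive collections (14):

  • {1,5}:  v_{1} + v_{5} = v_{4} + v_{7}  →  sig = [2:1,1]
  • {2,10}:  v_{2} + v_{10} = v_{5} + v_{9}  →  sig = [2:1,1]
  • {2,3}:  v_{2} + v_{3} = v_{4} + v_{6} + v_{7}  →  sig = [2:1,1,1]
  • {8,10}:  v_{8} + v_{10} = v_{4} + 2·v_{5} + v_{7} + v_{9}  →  sig = [2:1,1,1,2]
  • {1,2}:  v_{1} + v_{2} = 2·v_{4} + v_{6} + 2·v_{7} + v_{9}  →  sig = [2:1,1,2,2]
  • {3,8}:  v_{3} + v_{8} = 2·v_{4} + v_{5} + v_{6} + 2·v_{7}  →  sig = [2:1,1,2,2]
  • {1,8}:  v_{1} + v_{8} = v_{2} + 2·v_{4} + 2·v_{7}  →  sig = [2:1,2,2]
  • {3,5,9}:  v_{3} + v_{5} + v_{9} = 0  →  sig = [3:]
  • {1,6,10}:  v_{1} + v_{6} + v_{10} = v_{3} + v_{9}  →  sig = [3:1,1]
  • {6,8,9}:  v_{6} + v_{8} + v_{9} = 2·v_{2}  →  sig = [3:2]
  • {4,6,7,10}:  v_{4} + v_{6} + v_{7} + v_{10} = 0  →  sig = [4:]
  • {2,4,5,7}:  v_{2} + v_{4} + v_{5} + v_{7} = v_{8}  →  sig = [4:1]
  • {3,4,7,9}:  v_{3} + v_{4} + v_{7} + v_{9} = v_{1}  →  sig = [4:1]
  • {4,5,6,7,9}:  v_{4} + v_{5} + v_{6} + v_{7} + v_{9} = v_{2}  →  sig = [5:1]

Signatures (|P|; sorted positive RHS coefficients), sorted:
    [2:1,1]
    [2:1,1]
    [2:1,1,1]
    [2:1,1,1,2]
    [2:1,1,2,2]
    [2:1,1,2,2]
    [2:1,2,2]
    [3:]
    [3:1,1]
    [3:2]
    [4:]
    [4:1]
    [4:1]
    [5:1]


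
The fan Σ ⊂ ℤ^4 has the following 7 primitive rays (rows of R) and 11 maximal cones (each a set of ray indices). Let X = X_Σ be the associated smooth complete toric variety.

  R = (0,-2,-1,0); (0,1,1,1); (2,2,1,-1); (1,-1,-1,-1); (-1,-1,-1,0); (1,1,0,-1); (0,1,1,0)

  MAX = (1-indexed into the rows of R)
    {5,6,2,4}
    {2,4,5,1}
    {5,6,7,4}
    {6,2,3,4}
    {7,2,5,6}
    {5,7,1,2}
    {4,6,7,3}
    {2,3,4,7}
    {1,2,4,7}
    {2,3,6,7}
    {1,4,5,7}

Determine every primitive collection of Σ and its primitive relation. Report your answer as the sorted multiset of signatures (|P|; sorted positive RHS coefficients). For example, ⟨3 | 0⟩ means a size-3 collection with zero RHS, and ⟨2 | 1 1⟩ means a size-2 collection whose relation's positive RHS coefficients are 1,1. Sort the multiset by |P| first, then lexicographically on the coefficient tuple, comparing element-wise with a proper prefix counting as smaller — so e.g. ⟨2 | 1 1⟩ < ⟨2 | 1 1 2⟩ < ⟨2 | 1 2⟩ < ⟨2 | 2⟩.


Δ(Σ) — 7 vertices, 5 min non-faces:

  P = {1,6}:  v_{1} + v_{6} = v_{4}  so sig = ⟨2 | 1⟩
  P = {3,5}:  v_{3} + v_{5} = v_{6}  so sig = ⟨2 | 1⟩
  P = {1,3}:  v_{1} + v_{3} = v_{2} + 2·v_{4} + v_{7}  so sig = ⟨2 | 1 1 2⟩
  P = {2,4,5,7}:  v_{2} + v_{4} + v_{5} + v_{7} = 0  so sig = ⟨4 | 0⟩
  P = {2,4,6,7}:  v_{2} + v_{4} + v_{6} + v_{7} = v_{3}  so sig = ⟨4 | 1⟩

Signatures (|P|; sorted positive RHS coefficients), sorted:
    ⟨2 | 1⟩
    ⟨2 | 1⟩
    ⟨2 | 1 1 2⟩
    ⟨4 | 0⟩
    ⟨4 | 1⟩


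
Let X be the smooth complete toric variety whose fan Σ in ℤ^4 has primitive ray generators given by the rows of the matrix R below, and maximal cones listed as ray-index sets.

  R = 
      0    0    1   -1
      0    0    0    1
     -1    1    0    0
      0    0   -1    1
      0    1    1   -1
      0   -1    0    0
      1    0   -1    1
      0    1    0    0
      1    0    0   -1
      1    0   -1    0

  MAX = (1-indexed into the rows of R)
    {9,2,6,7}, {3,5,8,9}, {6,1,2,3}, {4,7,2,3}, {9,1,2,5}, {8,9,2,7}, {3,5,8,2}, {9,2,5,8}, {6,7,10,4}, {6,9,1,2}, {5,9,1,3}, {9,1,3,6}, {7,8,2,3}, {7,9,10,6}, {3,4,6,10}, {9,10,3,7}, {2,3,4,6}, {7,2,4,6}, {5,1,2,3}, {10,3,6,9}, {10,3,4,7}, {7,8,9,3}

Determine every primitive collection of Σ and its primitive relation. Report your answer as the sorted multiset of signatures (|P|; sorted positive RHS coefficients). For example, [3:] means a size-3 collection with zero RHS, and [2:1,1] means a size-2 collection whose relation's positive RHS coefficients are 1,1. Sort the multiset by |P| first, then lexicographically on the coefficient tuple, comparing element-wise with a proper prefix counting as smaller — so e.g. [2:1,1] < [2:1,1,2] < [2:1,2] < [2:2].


|primitive collections| = 15. Relations:

  {1,4}:  v_{1} + v_{4} = 0 ; sig = [2:]
  {6,8}:  v_{6} + v_{8} = 0 ; sig = [2:]
  {1,8}:  v_{1} + v_{8} = v_{5} ; sig = [2:1]
  {1,10}:  v_{1} + v_{10} = v_{9} ; sig = [2:1]
  {2,10}:  v_{2} + v_{10} = v_{7} ; sig = [2:1]
  {4,5}:  v_{4} + v_{5} = v_{8} ; sig = [2:1]
  {4,9}:  v_{4} + v_{9} = v_{10} ; sig = [2:1]
  {5,6}:  v_{5} + v_{6} = v_{1} ; sig = [2:1]
  {1,7}:  v_{1} + v_{7} = v_{2} + v_{9} ; sig = [2:1,1]
  {4,8}:  v_{4} + v_{8} = v_{3} + v_{7} ; sig = [2:1,1]
  {5,10}:  v_{5} + v_{10} = v_{8} + v_{9} ; sig = [2:1,1]
  {5,7}:  v_{5} + v_{7} = v_{2} + v_{8} + v_{9} ; sig = [2:1,1,1]
  {8,10}:  v_{8} + v_{10} = v_{3} + v_{7} + v_{9} ; sig = [2:1,1,1]
  {2,3,9}:  v_{2} + v_{3} + v_{9} = v_{8} ; sig = [3:1]
  {3,6,7}:  v_{3} + v_{6} + v_{7} = v_{4} ; sig = [3:1]

Sorted signature multiset PRS(X):
    [2:]
    [2:]
    [2:1]
    [2:1]
    [2:1]
    [2:1]
    [2:1]
    [2:1]
    [2:1,1]
    [2:1,1]
    [2:1,1]
    [2:1,1,1]
    [2:1,1,1]
    [3:1]
    [3:1]


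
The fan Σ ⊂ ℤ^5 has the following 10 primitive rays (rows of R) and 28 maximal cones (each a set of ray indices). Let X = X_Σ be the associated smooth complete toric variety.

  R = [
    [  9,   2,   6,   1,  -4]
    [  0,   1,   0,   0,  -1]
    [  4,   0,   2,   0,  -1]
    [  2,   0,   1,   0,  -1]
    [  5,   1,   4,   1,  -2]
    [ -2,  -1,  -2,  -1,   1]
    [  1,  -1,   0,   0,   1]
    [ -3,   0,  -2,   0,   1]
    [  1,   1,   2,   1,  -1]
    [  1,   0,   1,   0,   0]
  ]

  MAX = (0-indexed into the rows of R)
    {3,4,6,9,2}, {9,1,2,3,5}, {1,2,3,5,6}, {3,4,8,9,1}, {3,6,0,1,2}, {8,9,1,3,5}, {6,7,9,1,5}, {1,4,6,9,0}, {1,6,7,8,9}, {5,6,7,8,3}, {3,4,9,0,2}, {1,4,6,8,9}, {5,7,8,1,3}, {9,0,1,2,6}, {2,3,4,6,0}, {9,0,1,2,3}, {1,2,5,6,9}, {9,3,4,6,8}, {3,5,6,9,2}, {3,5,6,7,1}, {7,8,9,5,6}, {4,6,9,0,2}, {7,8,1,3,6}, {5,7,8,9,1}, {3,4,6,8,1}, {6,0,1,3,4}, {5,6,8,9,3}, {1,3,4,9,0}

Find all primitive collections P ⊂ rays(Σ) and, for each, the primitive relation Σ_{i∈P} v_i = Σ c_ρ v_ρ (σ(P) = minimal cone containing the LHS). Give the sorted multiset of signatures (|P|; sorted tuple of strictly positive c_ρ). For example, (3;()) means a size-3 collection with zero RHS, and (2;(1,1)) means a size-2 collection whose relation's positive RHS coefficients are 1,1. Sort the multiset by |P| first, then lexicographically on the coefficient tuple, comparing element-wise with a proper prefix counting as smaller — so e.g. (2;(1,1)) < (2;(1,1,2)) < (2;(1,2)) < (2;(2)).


Minimal non-faces — 12 found among 10 rays, 28 max cones:

  • {2,8}:  v_{2} + v_{8} = v_{4} ; sig = (2;(1))
  • {2,7}:  v_{2} + v_{7} = v_{1} + v_{6} ; sig = (2;(1,1))
  • {4,5}:  v_{4} + v_{5} = v_{3} + v_{9} ; sig = (2;(1,1))
  • {4,7}:  v_{4} + v_{7} = v_{1} + v_{6} + v_{8} ; sig = (2;(1,1,1))
  • {0,5}:  v_{0} + v_{5} = v_{1} + v_{2} + v_{3} + v_{9} ; sig = (2;(1,1,1,1))
  • {0,7}:  v_{0} + v_{7} = 2·v_{1} + v_{4} + v_{6} ; sig = (2;(1,1,2))
  • {0,8}:  v_{0} + v_{8} = v_{1} + 2·v_{4} ; sig = (2;(1,2))
  • {3,7,9}:  v_{3} + v_{7} + v_{9} = 0 ; sig = (3;())
  • {1,2,4}:  v_{1} + v_{2} + v_{4} = v_{0} ; sig = (3;(1))
  • {1,5,6,8}:  v_{1} + v_{5} + v_{6} + v_{8} = 0 ; sig = (4;())
  • {1,3,6,9}:  v_{1} + v_{3} + v_{6} + v_{9} = v_{2} ; sig = (4;(1))
  • {0,3,6,9}:  v_{0} + v_{3} + v_{6} + v_{9} = 2·v_{2} + v_{4} ; sig = (4;(1,2))

Hence PRS(X_Σ) =
[(2;(1)), (2;(1,1)), (2;(1,1)), (2;(1,1,1)), (2;(1,1,1,1)), (2;(1,1,2)), (2;(1,2)), (3;()), (3;(1)), (4;()), (4;(1)), (4;(1,2))]


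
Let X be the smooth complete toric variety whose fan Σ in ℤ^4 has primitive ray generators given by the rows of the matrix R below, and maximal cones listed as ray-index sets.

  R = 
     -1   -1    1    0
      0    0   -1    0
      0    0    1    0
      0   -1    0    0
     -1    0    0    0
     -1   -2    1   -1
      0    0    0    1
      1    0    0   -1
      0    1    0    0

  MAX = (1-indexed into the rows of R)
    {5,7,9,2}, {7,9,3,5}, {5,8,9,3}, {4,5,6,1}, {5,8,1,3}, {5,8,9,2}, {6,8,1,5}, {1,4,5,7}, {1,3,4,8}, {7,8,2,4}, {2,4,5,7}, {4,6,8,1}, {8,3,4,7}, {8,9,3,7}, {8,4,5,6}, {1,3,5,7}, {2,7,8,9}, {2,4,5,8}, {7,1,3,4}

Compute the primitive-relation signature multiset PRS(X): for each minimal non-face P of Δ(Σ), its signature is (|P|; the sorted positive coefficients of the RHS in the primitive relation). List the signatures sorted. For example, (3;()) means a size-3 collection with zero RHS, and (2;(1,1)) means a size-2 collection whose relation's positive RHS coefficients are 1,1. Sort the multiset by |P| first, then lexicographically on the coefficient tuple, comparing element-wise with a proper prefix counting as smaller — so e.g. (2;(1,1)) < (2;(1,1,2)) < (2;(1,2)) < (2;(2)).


|primitive collections| = 12. Relations:

  P = {2,3}:  v_{2} + v_{3} = 0  ⇒ sig = (2;())
  P = {4,9}:  v_{4} + v_{9} = 0  ⇒ sig = (2;())
  P = {1,2}:  v_{1} + v_{2} = v_{4} + v_{5}  ⇒ sig = (2;(1,1))
  P = {1,9}:  v_{1} + v_{9} = v_{3} + v_{5}  ⇒ sig = (2;(1,1))
  P = {6,7}:  v_{6} + v_{7} = v_{1} + v_{4}  ⇒ sig = (2;(1,1))
  P = {6,9}:  v_{6} + v_{9} = v_{1} + v_{5} + v_{8}  ⇒ sig = (2;(1,1,1))
  P = {3,6}:  v_{3} + v_{6} = 2·v_{1} + v_{8}  ⇒ sig = (2;(1,2))
  P = {2,6}:  v_{2} + v_{6} = 2·v_{4} + 2·v_{5} + v_{8}  ⇒ sig = (2;(1,2,2))
  P = {5,7,8}:  v_{5} + v_{7} + v_{8} = 0  ⇒ sig = (3;())
  P = {3,4,5}:  v_{3} + v_{4} + v_{5} = v_{1}  ⇒ sig = (3;(1))
  P = {1,7,8}:  v_{1} + v_{7} + v_{8} = v_{3} + v_{4}  ⇒ sig = (3;(1,1))
  P = {1,4,5,8}:  v_{1} + v_{4} + v_{5} + v_{8} = v_{6}  ⇒ sig = (4;(1))

Hence PRS(X_Σ) =
    (2;())
    (2;())
    (2;(1,1))
    (2;(1,1))
    (2;(1,1))
    (2;(1,1,1))
    (2;(1,2))
    (2;(1,2,2))
    (3;())
    (3;(1))
    (3;(1,1))
    (4;(1))


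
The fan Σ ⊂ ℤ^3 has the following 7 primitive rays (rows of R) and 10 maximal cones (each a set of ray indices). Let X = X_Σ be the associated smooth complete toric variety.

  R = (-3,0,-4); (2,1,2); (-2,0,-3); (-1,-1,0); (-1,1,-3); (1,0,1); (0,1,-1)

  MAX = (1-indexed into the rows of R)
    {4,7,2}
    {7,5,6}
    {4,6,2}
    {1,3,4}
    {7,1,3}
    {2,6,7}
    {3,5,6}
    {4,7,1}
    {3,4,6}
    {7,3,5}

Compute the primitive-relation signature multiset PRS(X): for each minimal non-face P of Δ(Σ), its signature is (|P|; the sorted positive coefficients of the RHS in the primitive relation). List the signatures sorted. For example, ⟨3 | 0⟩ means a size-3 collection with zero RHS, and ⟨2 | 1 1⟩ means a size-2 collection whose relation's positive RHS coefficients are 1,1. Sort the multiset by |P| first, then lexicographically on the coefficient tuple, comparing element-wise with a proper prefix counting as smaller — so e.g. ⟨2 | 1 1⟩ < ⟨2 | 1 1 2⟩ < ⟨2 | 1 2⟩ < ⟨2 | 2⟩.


Δ(Σ) — 7 vertices, 9 min non-faces:

  {1,6}:  v_{1} + v_{6} = v_{3}  so sig = ⟨2 | 1⟩
  {2,3}:  v_{2} + v_{3} = v_{7}  so sig = ⟨2 | 1⟩
  {4,5}:  v_{4} + v_{5} = v_{3}  so sig = ⟨2 | 1⟩
  {1,2}:  v_{1} + v_{2} = v_{4} + 2·v_{7}  so sig = ⟨2 | 1 2⟩
  {1,5}:  v_{1} + v_{5} = 2·v_{3} + v_{7}  so sig = ⟨2 | 1 2⟩
  {2,5}:  v_{2} + v_{5} = v_{6} + 2·v_{7}  so sig = ⟨2 | 1 2⟩
  {4,6,7}:  v_{4} + v_{6} + v_{7} = 0  so sig = ⟨3 | 0⟩
  {3,4,7}:  v_{3} + v_{4} + v_{7} = v_{1}  so sig = ⟨3 | 1⟩
  {3,6,7}:  v_{3} + v_{6} + v_{7} = v_{5}  so sig = ⟨3 | 1⟩

Sorted signature multiset PRS(X):
    |P|=2: 6 collections, coeffs (1), (1), (1), (1,2), (1,2), (1,2)
    |P|=3: 3 collections, coeffs (), (1), (1)


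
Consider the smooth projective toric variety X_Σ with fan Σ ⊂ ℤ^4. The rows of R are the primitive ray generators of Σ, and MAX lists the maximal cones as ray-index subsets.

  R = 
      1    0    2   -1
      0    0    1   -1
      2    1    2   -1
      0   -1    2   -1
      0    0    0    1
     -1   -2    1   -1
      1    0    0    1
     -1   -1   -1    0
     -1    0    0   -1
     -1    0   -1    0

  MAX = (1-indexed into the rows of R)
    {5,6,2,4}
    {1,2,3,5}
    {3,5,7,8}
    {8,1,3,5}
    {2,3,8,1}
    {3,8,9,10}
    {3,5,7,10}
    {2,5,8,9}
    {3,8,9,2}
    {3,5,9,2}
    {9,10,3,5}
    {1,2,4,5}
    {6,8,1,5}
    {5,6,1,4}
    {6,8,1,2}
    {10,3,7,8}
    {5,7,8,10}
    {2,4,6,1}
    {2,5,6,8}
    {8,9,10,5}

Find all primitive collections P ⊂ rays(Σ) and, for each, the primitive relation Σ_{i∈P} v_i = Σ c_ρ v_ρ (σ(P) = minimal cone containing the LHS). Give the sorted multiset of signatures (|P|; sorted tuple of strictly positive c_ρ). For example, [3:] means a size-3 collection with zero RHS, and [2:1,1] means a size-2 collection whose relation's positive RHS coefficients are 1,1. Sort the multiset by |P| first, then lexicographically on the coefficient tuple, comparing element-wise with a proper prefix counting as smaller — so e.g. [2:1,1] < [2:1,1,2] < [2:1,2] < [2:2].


Minimal non-faces — 20 found among 10 rays, 20 max cones:

  P = {7,9}:  v_{7} + v_{9} = 0 — sig = [2:]
  P = {1,10}:  v_{1} + v_{10} = v_{2} — sig = [2:1]
  P = {2,10}:  v_{2} + v_{10} = v_{9} — sig = [2:1]
  P = {4,8}:  v_{4} + v_{8} = v_{6} — sig = [2:1]
  P = {2,7}:  v_{2} + v_{7} = v_{3} + v_{5} + v_{8} — sig = [2:1,1,1]
  P = {4,10}:  v_{4} + v_{10} = 2·v_{2} + v_{5} + v_{8} — sig = [2:1,1,2]
  P = {4,7}:  v_{4} + v_{7} = v_{1} + v_{3} + 2·v_{5} + 2·v_{8} — sig = [2:1,1,2,2]
  P = {6,7}:  v_{6} + v_{7} = v_{1} + v_{3} + 2·v_{5} + 3·v_{8} — sig = [2:1,1,2,3]
  P = {4,9}:  v_{4} + v_{9} = 3·v_{2} + v_{5} + v_{8} — sig = [2:1,1,3]
  P = {3,6}:  v_{3} + v_{6} = 2·v_{1} + v_{8} — sig = [2:1,2]
  P = {6,10}:  v_{6} + v_{10} = 2·v_{2} + v_{5} + 2·v_{8} — sig = [2:1,2,2]
  P = {6,9}:  v_{6} + v_{9} = 3·v_{2} + v_{5} + 2·v_{8} — sig = [2:1,2,3]
  P = {1,9}:  v_{1} + v_{9} = 2·v_{2} — sig = [2:2]
  P = {3,4}:  v_{3} + v_{4} = 2·v_{1} — sig = [2:2]
  P = {1,7}:  v_{1} + v_{7} = 2·v_{3} + 2·v_{5} + 2·v_{8} — sig = [2:2,2,2]
  P = {3,5,8,10}:  v_{3} + v_{5} + v_{8} + v_{10} = 0 — sig = [4:]
  P = {1,2,5,8}:  v_{1} + v_{2} + v_{5} + v_{8} = v_{4} — sig = [4:1]
  P = {2,3,5,8}:  v_{2} + v_{3} + v_{5} + v_{8} = v_{1} — sig = [4:1]
  P = {3,5,8,9}:  v_{3} + v_{5} + v_{8} + v_{9} = v_{2} — sig = [4:1]
  P = {1,2,5,6}:  v_{1} + v_{2} + v_{5} + v_{6} = 2·v_{4} — sig = [4:2]

so the primitive-relation signature multiset is
{ [2:],  [2:1] ×3,  [2:1,1,1],  [2:1,1,2],  [2:1,1,2,2],  [2:1,1,2,3],  [2:1,1,3],  [2:1,2],  [2:1,2,2],  [2:1,2,3],  [2:2] ×2,  [2:2,2,2],  [4:],  [4:1] ×3,  [4:2] }


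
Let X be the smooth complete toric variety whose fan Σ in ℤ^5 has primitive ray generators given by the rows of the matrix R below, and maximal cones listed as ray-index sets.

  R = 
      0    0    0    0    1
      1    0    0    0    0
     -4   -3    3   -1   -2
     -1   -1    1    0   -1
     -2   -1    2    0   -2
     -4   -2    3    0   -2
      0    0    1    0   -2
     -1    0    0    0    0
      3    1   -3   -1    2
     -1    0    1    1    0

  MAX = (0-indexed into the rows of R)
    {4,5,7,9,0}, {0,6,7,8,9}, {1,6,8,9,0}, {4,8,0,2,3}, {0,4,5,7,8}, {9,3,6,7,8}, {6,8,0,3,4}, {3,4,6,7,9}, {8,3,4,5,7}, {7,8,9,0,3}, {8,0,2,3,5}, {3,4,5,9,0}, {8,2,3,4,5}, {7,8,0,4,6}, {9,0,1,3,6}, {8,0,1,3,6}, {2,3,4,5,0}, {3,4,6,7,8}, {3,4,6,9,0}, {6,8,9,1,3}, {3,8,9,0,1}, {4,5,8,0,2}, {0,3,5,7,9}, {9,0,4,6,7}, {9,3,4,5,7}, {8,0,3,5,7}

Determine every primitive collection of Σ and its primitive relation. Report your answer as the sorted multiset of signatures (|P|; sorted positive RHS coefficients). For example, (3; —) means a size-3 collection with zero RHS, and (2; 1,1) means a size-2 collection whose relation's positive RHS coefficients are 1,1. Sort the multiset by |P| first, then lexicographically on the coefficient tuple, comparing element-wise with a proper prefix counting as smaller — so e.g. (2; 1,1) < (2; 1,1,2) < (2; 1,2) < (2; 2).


14 minimal non-faces of Δ(Σ) (on 10 rays):

  • {1,7}:  v_{1} + v_{7} = 0  so sig = (2; —)
  • {1,4}:  v_{1} + v_{4} = v_{0} + v_{3} + v_{6}  so sig = (2; 1,1,1)
  • {1,5}:  v_{1} + v_{5} = v_{0} + v_{3} + v_{4}  so sig = (2; 1,1,1)
  • {2,9}:  v_{2} + v_{9} = v_{0} + v_{3} + v_{5}  so sig = (2; 1,1,1)
  • {2,6}:  v_{2} + v_{6} = v_{0} + v_{3} + 3·v_{4} + v_{8}  so sig = (2; 1,1,1,3)
  • {2,7}:  v_{2} + v_{7} = 2·v_{5} + v_{8}  so sig = (2; 1,2)
  • {1,2}:  v_{1} + v_{2} = 2·v_{0} + 2·v_{3} + 2·v_{4} + v_{8}  so sig = (2; 1,2,2,2)
  • {5,6}:  v_{5} + v_{6} = 2·v_{4}  so sig = (2; 2)
  • {4,8,9}:  v_{4} + v_{8} + v_{9} = 0  so sig = (3; —)
  • {5,8,9}:  v_{5} + v_{8} + v_{9} = v_{0} + v_{3} + v_{7}  so sig = (3; 1,1,1)
  • {0,3,4,7}:  v_{0} + v_{3} + v_{4} + v_{7} = v_{5}  so sig = (4; 1)
  • {0,3,6,7}:  v_{0} + v_{3} + v_{6} + v_{7} = v_{4}  so sig = (4; 1)
  • {0,3,4,5,8}:  v_{0} + v_{3} + v_{4} + v_{5} + v_{8} = v_{2}  so sig = (5; 1)
  • {0,3,6,8,9}:  v_{0} + v_{3} + v_{6} + v_{8} + v_{9} = v_{1}  so sig = (5; 1)

Hence PRS(X_Σ) =
    (2; —)
    (2; 1,1,1)
    (2; 1,1,1)
    (2; 1,1,1)
    (2; 1,1,1,3)
    (2; 1,2)
    (2; 1,2,2,2)
    (2; 2)
    (3; —)
    (3; 1,1,1)
    (4; 1)
    (4; 1)
    (5; 1)
    (5; 1)


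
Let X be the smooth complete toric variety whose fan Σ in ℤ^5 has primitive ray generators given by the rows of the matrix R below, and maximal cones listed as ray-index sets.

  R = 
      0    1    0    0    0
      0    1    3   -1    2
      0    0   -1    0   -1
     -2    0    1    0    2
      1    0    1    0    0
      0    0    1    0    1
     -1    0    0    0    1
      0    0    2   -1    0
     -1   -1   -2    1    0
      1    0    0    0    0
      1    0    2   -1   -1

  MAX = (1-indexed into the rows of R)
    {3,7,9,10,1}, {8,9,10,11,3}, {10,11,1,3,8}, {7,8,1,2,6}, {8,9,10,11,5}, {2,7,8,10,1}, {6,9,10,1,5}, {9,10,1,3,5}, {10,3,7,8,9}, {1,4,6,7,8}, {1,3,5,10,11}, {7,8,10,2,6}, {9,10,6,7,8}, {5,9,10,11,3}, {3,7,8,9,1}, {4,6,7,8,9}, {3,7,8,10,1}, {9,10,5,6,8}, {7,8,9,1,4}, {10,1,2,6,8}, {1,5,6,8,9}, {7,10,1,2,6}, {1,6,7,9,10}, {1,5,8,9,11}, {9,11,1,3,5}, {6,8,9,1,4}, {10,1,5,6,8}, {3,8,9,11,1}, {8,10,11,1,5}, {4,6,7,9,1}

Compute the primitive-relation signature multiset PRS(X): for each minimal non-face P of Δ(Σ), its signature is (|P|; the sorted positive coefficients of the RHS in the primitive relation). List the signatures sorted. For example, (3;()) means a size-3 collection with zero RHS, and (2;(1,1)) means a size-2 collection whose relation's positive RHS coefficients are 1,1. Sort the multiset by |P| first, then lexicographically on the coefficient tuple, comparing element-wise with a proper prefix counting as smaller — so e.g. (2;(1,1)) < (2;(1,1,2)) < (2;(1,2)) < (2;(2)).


18 collections generate NE(X_Σ); each relation:

  • {3,6}:  v_{3} + v_{6} = 0 — sig = (2;())
  • {5,7}:  v_{5} + v_{7} = v_{6} — sig = (2;(1))
  • {7,11}:  v_{7} + v_{11} = v_{8} — sig = (2;(1))
  • {2,9}:  v_{2} + v_{9} = v_{6} + v_{7} — sig = (2;(1,1))
  • {4,10}:  v_{4} + v_{10} = v_{6} + v_{7} — sig = (2;(1,1))
  • {6,11}:  v_{6} + v_{11} = v_{5} + v_{8} — sig = (2;(1,1))
  • {2,3}:  v_{2} + v_{3} = v_{1} + v_{7} + v_{8} + v_{10} — sig = (2;(1,1,1,1))
  • {3,4}:  v_{3} + v_{4} = v_{1} + v_{7} + v_{8} + v_{9} — sig = (2;(1,1,1,1))
  • {2,5}:  v_{2} + v_{5} = v_{1} + 2·v_{6} + v_{8} + v_{10} — sig = (2;(1,1,1,2))
  • {2,11}:  v_{2} + v_{11} = v_{1} + v_{6} + 2·v_{8} + v_{10} — sig = (2;(1,1,1,2))
  • {4,5}:  v_{4} + v_{5} = v_{1} + 2·v_{6} + v_{8} + v_{9} — sig = (2;(1,1,1,2))
  • {4,11}:  v_{4} + v_{11} = v_{1} + v_{6} + 2·v_{8} + v_{9} — sig = (2;(1,1,1,2))
  • {2,4}:  v_{2} + v_{4} = v_{1} + 2·v_{6} + 2·v_{7} + v_{8} — sig = (2;(1,1,2,2))
  • {3,5,8}:  v_{3} + v_{5} + v_{8} = v_{11} — sig = (3;(1))
  • {1,8,9,10}:  v_{1} + v_{8} + v_{9} + v_{10} = 0 — sig = (4;())
  • {1,9,10,11}:  v_{1} + v_{9} + v_{10} + v_{11} = v_{3} + v_{5} — sig = (4;(1,1))
  • {1,6,7,8,9}:  v_{1} + v_{6} + v_{7} + v_{8} + v_{9} = v_{4} — sig = (5;(1))
  • {1,6,7,8,10}:  v_{1} + v_{6} + v_{7} + v_{8} + v_{10} = v_{2} — sig = (5;(1))

Sorted signature multiset PRS(X):
{ (2;()),  (2;(1)) ×2,  (2;(1,1)) ×3,  (2;(1,1,1,1)) ×2,  (2;(1,1,1,2)) ×4,  (2;(1,1,2,2)),  (3;(1)),  (4;()),  (4;(1,1)),  (5;(1)) ×2 }
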